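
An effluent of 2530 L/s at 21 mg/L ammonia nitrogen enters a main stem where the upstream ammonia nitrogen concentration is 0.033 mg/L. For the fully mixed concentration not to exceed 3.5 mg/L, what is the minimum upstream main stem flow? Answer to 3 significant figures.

12800 L/s

Set C_mix = 3.5: (Q·0.03300 + 2530·21.00) / (Q + 2530) = 3.5
→ Q = 2530·(21.00 − 3.5)/(3.5 − 0.03300) = 12770 L/s.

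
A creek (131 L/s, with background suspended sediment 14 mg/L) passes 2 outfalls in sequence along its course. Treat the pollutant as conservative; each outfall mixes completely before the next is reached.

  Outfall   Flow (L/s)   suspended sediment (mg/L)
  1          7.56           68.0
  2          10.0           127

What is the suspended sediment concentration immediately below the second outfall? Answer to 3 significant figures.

24.4 mg/L

Outfall 1: combined Q = 138.6 L/s; C = (131.0·14.00 + 7.560·68.00)/138.6 = 16.95 mg/L.
Outfall 2: combined Q = 148.6 L/s; C = (138.6·16.95 + 10.00·127.0)/148.6 = 24.35 mg/L.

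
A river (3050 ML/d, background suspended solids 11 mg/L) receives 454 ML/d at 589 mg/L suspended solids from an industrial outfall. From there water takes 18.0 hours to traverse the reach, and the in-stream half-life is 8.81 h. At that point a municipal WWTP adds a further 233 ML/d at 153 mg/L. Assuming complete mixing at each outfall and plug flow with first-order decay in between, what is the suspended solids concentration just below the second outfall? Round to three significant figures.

29.1 mg/L

Mass balance: C = (3050·11.00 + 454.0·589.0) / 3504 = 301000/3504 = 85.89 mg/L; combined flow 3504 ML/d.
Half-life 8.81 h → k = ln 2 / 8.81 = 0.07868 h⁻¹ = 1.888 d⁻¹.
After decay, C = 85.89 × e^(−kt) = 85.89 × 0.2426 = 20.84 mg/L.
Second outfall: C = (3504·20.84 + 233.0·153.0)/3737 = 29.08 mg/L.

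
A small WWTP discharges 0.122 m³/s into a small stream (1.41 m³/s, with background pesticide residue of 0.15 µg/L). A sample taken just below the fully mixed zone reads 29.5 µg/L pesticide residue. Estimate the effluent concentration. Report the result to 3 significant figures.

Mass balance: 1.410·0.1500 + 0.1220·Cₑ = 1.532·29.50
→ Cₑ = (1.532·29.50 − 1.410·0.1500) / 0.1220 = 368.7 µg/L.

369 µg/L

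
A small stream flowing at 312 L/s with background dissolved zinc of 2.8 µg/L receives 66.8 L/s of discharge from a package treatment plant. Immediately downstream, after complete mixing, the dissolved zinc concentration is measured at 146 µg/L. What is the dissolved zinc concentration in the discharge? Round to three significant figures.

Mass balance: 312.0·2.800 + 66.80·Cₑ = 378.8·146.0
→ Cₑ = (378.8·146.0 − 312.0·2.800) / 66.80 = 814.8 µg/L.

815 µg/L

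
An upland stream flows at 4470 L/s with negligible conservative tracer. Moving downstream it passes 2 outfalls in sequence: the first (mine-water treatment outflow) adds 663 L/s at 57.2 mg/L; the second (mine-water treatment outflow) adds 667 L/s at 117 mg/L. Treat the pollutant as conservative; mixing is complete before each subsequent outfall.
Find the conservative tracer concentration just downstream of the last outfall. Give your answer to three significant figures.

20.0 mg/L

Below outfall 1: Q → 5133 L/s, C = (4470·0 + 663.0·57.20)/5133 = 7.388 mg/L.
Below outfall 2: Q → 5800 L/s, C = (5133·7.388 + 667.0·117.0)/5800 = 19.99 mg/L.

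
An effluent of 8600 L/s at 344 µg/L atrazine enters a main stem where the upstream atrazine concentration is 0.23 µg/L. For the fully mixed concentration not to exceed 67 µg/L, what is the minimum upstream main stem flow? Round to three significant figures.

Set C_mix = 67: (Q·0.2300 + 8600·344.0) / (Q + 8600) = 67
→ Q = 8600·(344.0 − 67)/(67 − 0.2300) = 35680 L/s.

35700 L/s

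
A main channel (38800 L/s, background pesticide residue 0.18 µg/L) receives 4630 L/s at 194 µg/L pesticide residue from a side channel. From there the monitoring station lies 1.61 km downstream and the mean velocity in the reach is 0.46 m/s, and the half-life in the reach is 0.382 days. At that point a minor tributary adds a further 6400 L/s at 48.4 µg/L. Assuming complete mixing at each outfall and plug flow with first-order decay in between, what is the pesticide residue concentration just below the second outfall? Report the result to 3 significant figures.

23.1 µg/L

Flow-weighted average: C = (38800·0.1800 + 4630·194.0) / 43430 = 905200/43430 = 20.84 µg/L; combined flow 43430 L/s.
Travel time t = 1.61·1000 / 0.46 = 3500 s = 0.9722 h.
Half-life 0.382 d → k = ln 2 / 0.382 = 1.815 d⁻¹.
After decay, C = 20.84 × e^(−kt) = 20.84 × 0.9291 = 19.37 µg/L.
Second outfall: C = (43430·19.37 + 6400·48.40)/49830 = 23.09 µg/L.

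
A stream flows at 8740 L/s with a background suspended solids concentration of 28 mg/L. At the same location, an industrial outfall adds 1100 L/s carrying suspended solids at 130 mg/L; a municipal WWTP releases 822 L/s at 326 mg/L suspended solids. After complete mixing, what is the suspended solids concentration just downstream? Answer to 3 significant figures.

Mass balance: C = (8740·28.00 + 1100·130.0 + 822.0·326.0) / 10660 = 655700/10660 = 61.50 mg/L.

61.5 mg/L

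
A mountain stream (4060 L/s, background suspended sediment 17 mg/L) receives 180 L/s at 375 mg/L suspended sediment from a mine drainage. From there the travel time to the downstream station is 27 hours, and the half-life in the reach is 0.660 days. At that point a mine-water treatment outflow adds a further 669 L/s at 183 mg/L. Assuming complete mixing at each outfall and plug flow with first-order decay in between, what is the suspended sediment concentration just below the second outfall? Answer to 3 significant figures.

33.5 mg/L

Conservation of mass: C = (4060·17.00 + 180.0·375.0) / 4240 = 136500/4240 = 32.20 mg/L; combined flow 4240 L/s.
Half-life 0.660 d → k = ln 2 / 0.660 = 1.050 d⁻¹.
After decay, C = 32.20 × e^(−kt) = 32.20 × 0.3068 = 9.879 mg/L.
At the second outfall, C = (4240·9.879 + 669.0·183.0) / (4240 + 669.0) = 33.47 mg/L.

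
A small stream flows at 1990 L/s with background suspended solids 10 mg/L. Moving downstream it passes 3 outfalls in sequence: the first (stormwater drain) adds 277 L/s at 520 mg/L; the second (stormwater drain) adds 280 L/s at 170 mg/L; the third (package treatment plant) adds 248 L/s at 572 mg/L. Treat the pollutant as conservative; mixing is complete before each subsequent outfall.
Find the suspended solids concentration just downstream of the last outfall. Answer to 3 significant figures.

126 mg/L

Outfall 1: combined Q = 2267 L/s; C = (1990·10.00 + 277.0·520.0)/2267 = 72.32 mg/L.
Outfall 2: combined Q = 2547 L/s; C = (2267·72.32 + 280.0·170.0)/2547 = 83.05 mg/L.
Outfall 3: combined Q = 2795 L/s; C = (2547·83.05 + 248.0·572.0)/2795 = 126.4 mg/L.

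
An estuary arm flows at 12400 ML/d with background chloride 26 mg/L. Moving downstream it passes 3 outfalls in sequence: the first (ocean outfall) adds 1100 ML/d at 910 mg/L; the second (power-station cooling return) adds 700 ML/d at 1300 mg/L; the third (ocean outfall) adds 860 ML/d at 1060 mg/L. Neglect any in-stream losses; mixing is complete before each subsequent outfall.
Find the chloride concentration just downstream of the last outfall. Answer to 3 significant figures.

209 mg/L

After outfall 1: Q = 12400 + 1100 = 13500 ML/d; C = (12400·26.00 + 1100·910.0)/13500 = 98.03 mg/L.
After outfall 2: Q = 13500 + 700.0 = 14200 ML/d; C = (13500·98.03 + 700.0·1300)/14200 = 157.3 mg/L.
After outfall 3: Q = 14200 + 860.0 = 15060 ML/d; C = (14200·157.3 + 860.0·1060)/15060 = 208.8 mg/L.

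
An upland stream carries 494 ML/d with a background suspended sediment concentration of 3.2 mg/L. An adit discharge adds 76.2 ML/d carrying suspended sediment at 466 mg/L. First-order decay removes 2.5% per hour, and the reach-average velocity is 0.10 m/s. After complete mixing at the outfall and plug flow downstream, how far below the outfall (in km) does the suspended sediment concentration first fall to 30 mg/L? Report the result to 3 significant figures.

11.0 km

Flow-weighted average: C = (494.0·3.200 + 76.20·466.0) / 570.2 = 37090/570.2 = 65.05 mg/L.
2.5%/h lost → k = −ln(1 − 0.025) = 0.02532 h⁻¹.
Set 65.05·exp(−k·t) = 30 → t = ln(65.05/30)/k = 110000 s = 30.57 h.
Distance = v·t = 0.10·110000 = 11000 m = 11.00 km.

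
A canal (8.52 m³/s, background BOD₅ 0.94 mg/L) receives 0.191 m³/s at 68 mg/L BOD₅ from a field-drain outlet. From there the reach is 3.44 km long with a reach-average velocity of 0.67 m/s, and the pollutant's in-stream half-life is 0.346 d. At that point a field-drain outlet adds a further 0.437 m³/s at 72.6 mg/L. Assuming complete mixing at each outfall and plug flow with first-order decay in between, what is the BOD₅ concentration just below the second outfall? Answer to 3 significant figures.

5.51 mg/L

Mixed concentration C = ΣQC/ΣQ = (8.520·0.9400 + 0.1910·68.00) / 8.711 = 21.00/8.711 = 2.410 mg/L; combined flow 8.711 m³/s.
Travel time t = 3.44·1000 / 0.67 = 5134 s = 1.426 h.
Half-life 0.346 d → k = ln 2 / 0.346 = 2.003 d⁻¹.
Decay over the reach: 2.410·exp(−kt) = 2.410·0.8878 = 2.140 mg/L.
At the second outfall, C = (8.711·2.140 + 0.4370·72.60) / (8.711 + 0.4370) = 5.506 mg/L.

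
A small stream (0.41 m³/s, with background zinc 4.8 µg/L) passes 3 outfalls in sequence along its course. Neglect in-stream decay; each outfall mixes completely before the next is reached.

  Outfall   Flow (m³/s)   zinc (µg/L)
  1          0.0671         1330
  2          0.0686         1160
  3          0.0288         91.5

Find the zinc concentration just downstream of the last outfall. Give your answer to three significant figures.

Outfall 1: combined Q = 0.4771 m³/s; C = (0.4100·4.800 + 0.06710·1330)/0.4771 = 191.2 µg/L.
Outfall 2: combined Q = 0.5457 m³/s; C = (0.4771·191.2 + 0.06860·1160)/0.5457 = 313.0 µg/L.
Outfall 3: combined Q = 0.5745 m³/s; C = (0.5457·313.0 + 0.02880·91.50)/0.5745 = 301.9 µg/L.

302 µg/L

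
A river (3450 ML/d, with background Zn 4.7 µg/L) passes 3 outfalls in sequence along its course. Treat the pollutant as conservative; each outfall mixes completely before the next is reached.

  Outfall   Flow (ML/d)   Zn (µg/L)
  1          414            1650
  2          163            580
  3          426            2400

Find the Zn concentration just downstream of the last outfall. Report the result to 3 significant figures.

Outfall 1: combined Q = 3864 ML/d; C = (3450·4.700 + 414.0·1650)/3864 = 181.0 µg/L.
Outfall 2: combined Q = 4027 ML/d; C = (3864·181.0 + 163.0·580.0)/4027 = 197.1 µg/L.
Outfall 3: combined Q = 4453 ML/d; C = (4027·197.1 + 426.0·2400)/4453 = 407.9 µg/L.

408 µg/L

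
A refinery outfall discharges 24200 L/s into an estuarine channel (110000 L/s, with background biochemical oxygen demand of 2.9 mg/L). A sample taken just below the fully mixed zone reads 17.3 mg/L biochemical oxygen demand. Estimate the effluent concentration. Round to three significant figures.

82.8 mg/L

Mass balance: 110000·2.900 + 24200·Cₑ = 134200·17.30
→ Cₑ = (134200·17.30 − 110000·2.900) / 24200 = 82.75 mg/L.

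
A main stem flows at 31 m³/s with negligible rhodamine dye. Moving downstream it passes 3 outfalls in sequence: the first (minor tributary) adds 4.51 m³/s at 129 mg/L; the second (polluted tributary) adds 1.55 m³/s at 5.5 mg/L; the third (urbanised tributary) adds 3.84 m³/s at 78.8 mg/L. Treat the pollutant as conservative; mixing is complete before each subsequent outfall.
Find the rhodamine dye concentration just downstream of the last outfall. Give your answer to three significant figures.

After outfall 1: Q = 31.00 + 4.510 = 35.51 m³/s; C = (31.00·0 + 4.510·129.0)/35.51 = 16.38 mg/L.
After outfall 2: Q = 35.51 + 1.550 = 37.06 m³/s; C = (35.51·16.38 + 1.550·5.500)/37.06 = 15.93 mg/L.
After outfall 3: Q = 37.06 + 3.840 = 40.90 m³/s; C = (37.06·15.93 + 3.840·78.80)/40.90 = 21.83 mg/L.

21.8 mg/L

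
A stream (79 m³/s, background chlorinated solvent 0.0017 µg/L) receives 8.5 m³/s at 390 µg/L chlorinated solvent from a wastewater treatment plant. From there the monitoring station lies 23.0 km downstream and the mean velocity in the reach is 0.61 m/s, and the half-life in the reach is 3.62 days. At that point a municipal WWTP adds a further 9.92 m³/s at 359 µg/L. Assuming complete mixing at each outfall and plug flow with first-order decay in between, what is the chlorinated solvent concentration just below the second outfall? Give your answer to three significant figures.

67.9 µg/L

Mixed concentration C = ΣQC/ΣQ = (79.00·0.001700 + 8.500·390.0) / 87.50 = 3315/87.50 = 37.89 µg/L; combined flow 87.50 m³/s.
Travel time t = 23.0·1000 / 0.61 = 37700 s = 10.47 h.
Half-life 3.62 d → k = ln 2 / 3.62 = 0.1915 d⁻¹.
Decay over the reach: 37.89·exp(−kt) = 37.89·0.9198 = 34.85 µg/L.
At the second outfall, C = (87.50·34.85 + 9.920·359.0) / (87.50 + 9.920) = 67.86 µg/L.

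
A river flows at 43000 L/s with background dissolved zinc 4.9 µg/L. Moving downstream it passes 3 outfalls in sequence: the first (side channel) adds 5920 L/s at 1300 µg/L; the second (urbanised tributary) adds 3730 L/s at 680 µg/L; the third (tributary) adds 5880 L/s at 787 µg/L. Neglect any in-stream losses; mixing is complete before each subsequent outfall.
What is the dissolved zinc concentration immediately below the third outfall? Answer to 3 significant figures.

257 µg/L

Outfall 1: combined Q = 48920 L/s; C = (43000·4.900 + 5920·1300)/48920 = 161.6 µg/L.
Outfall 2: combined Q = 52650 L/s; C = (48920·161.6 + 3730·680.0)/52650 = 198.3 µg/L.
Outfall 3: combined Q = 58530 L/s; C = (52650·198.3 + 5880·787.0)/58530 = 257.5 µg/L.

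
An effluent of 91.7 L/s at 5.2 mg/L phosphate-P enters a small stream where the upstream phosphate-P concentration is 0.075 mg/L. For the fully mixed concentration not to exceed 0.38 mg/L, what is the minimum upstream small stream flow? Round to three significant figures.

1450 L/s

Set C_mix = 0.38: (Q·0.07500 + 91.70·5.200) / (Q + 91.70) = 0.38
→ Q = 91.70·(5.200 − 0.38)/(0.38 − 0.07500) = 1449 L/s.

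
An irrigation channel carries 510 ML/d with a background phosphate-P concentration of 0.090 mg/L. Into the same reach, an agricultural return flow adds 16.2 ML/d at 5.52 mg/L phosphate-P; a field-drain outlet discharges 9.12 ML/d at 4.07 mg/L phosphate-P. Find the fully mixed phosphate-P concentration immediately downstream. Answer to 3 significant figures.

Flow-weighted average: C = (510.0·0.09000 + 16.20·5.520 + 9.120·4.070) / 535.3 = 172.4/535.3 = 0.3221 mg/L.

0.322 mg/L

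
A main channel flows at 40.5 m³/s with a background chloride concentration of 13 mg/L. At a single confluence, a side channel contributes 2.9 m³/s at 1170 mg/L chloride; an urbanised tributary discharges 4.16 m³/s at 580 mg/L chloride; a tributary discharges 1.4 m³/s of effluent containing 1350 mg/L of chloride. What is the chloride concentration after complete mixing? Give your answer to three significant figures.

168 mg/L

Mixed concentration C = ΣQC/ΣQ = (40.50·13.00 + 2.900·1170 + 4.160·580.0 + 1.400·1350) / 48.96 = 8222/48.96 = 167.9 mg/L.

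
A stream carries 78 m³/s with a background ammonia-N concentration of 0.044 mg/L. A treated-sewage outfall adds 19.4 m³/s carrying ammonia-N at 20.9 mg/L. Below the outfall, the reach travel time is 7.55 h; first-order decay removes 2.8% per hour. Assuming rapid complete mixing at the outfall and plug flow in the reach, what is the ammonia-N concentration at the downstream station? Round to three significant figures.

Flow-weighted average: C = (78.00·0.04400 + 19.40·20.90) / 97.40 = 408.9/97.40 = 4.198 mg/L.
2.8%/h lost → k = −ln(1 − 0.028) = 0.02840 h⁻¹.
First-order decay: C = 4.198·exp(−k·t) = 4.198·0.8070 = 3.388 mg/L.

3.39 mg/L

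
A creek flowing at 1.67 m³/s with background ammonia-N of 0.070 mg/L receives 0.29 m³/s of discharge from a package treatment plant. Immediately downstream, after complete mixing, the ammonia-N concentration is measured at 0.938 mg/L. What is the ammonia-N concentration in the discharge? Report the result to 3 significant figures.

5.94 mg/L

Mass balance: 1.670·0.07000 + 0.2900·Cₑ = 1.960·0.9380
→ Cₑ = (1.960·0.9380 − 1.670·0.07000) / 0.2900 = 5.936 mg/L.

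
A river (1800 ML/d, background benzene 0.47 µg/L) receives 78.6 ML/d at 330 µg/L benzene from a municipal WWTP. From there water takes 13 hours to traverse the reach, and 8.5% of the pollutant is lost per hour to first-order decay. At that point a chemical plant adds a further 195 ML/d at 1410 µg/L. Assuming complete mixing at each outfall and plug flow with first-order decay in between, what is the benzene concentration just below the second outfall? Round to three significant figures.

Mixed concentration C = ΣQC/ΣQ = (1800·0.4700 + 78.60·330.0) / 1879 = 26780/1879 = 14.26 µg/L; combined flow 1879 ML/d.
8.5%/h lost → k = −ln(1 − 0.085) = 0.08883 h⁻¹.
Applying C = C₀e^(−kt): 14.26 × 0.3151 = 4.493 µg/L.
At the second outfall, C = (1879·4.493 + 195.0·1410) / (1879 + 195.0) = 136.7 µg/L.

137 µg/L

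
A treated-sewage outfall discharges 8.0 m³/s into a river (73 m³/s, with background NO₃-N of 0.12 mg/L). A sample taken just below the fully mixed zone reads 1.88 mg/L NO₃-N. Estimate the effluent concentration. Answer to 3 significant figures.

17.9 mg/L

Mass balance: 73.00·0.1200 + 8.000·Cₑ = 81.00·1.880
→ Cₑ = (81.00·1.880 − 73.00·0.1200) / 8.000 = 17.94 mg/L.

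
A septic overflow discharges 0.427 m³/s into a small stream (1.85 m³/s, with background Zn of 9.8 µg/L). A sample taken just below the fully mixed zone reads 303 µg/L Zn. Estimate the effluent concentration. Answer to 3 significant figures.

Mass balance: 1.850·9.800 + 0.4270·Cₑ = 2.277·303.0
→ Cₑ = (2.277·303.0 − 1.850·9.800) / 0.4270 = 1573 µg/L.

1570 µg/L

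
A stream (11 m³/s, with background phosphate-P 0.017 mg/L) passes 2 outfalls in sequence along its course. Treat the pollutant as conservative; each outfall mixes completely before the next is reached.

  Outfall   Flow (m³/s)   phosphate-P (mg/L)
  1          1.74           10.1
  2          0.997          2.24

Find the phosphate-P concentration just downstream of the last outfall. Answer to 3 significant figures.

1.46 mg/L

Outfall 1: combined Q = 12.74 m³/s; C = (11.00·0.01700 + 1.740·10.10)/12.74 = 1.394 mg/L.
Outfall 2: combined Q = 13.74 m³/s; C = (12.74·1.394 + 0.9970·2.240)/13.74 = 1.456 mg/L.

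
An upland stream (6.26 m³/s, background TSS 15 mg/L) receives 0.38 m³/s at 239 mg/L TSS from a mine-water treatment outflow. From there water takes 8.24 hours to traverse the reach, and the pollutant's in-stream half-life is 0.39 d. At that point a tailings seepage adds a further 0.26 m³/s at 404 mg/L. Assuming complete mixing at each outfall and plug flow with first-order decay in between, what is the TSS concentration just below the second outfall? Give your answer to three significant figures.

29.8 mg/L

Mixed concentration C = ΣQC/ΣQ = (6.260·15.00 + 0.3800·239.0) / 6.640 = 184.7/6.640 = 27.82 mg/L; combined flow 6.640 m³/s.
Half-life 0.39 d → k = ln 2 / 0.39 = 1.777 d⁻¹.
Applying C = C₀e^(−kt): 27.82 × 0.5432 = 15.11 mg/L.
At the second outfall, C = (6.640·15.11 + 0.2600·404.0) / (6.640 + 0.2600) = 29.77 mg/L.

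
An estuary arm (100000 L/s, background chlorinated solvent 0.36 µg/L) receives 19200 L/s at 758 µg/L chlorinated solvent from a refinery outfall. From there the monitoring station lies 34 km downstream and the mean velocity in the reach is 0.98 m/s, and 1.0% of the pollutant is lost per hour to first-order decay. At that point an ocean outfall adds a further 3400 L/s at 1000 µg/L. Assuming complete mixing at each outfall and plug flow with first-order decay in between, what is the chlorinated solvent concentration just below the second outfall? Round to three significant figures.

Mass balance: C = (100000·0.3600 + 19200·758.0) / 119200 = 14590000/119200 = 122.4 µg/L; combined flow 119200 L/s.
Travel time t = 34·1000 / 0.98 = 34690 s = 9.637 h.
1.0%/h lost → k = −ln(1 − 0.01) = 0.01005 h⁻¹.
Applying C = C₀e^(−kt): 122.4 × 0.9077 = 111.1 µg/L.
At the second outfall, C = (119200·111.1 + 3400·1000) / (119200 + 3400) = 135.7 µg/L.

136 µg/L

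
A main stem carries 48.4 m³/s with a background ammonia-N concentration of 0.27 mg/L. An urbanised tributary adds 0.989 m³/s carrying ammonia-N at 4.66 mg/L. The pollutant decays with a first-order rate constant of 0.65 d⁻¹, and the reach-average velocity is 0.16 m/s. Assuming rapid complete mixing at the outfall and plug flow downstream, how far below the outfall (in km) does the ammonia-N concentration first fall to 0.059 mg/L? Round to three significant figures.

Mixed concentration C = ΣQC/ΣQ = (48.40·0.2700 + 0.9890·4.660) / 49.39 = 17.68/49.39 = 0.3579 mg/L.
Set 0.3579·exp(−k·t) = 0.059 → t = ln(0.3579/0.059)/k = 239600 s = 66.56 h.
Distance = v·t = 0.16·239600 = 38340 m = 38.34 km.

38.3 km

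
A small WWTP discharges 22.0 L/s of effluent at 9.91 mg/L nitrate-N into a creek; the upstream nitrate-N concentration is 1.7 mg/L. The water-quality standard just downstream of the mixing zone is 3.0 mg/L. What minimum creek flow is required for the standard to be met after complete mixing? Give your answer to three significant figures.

117 L/s

Set C_mix = 3.0: (Q·1.700 + 22.00·9.910) / (Q + 22.00) = 3.0
→ Q = 22.00·(9.910 − 3.0)/(3.0 − 1.700) = 116.9 L/s.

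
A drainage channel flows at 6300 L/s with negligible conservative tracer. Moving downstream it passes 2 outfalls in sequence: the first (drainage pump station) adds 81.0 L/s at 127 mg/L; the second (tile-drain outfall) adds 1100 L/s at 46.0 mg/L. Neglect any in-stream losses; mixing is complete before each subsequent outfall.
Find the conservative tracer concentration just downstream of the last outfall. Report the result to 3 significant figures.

Below outfall 1: Q → 6381 L/s, C = (6300·0 + 81.00·127.0)/6381 = 1.612 mg/L.
Below outfall 2: Q → 7481 L/s, C = (6381·1.612 + 1100·46.00)/7481 = 8.139 mg/L.

8.14 mg/L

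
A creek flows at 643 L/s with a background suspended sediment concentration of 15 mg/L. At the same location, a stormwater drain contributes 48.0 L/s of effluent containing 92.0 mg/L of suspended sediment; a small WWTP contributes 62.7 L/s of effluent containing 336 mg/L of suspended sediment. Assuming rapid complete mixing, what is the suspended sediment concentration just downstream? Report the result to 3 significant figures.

After mixing, C = (643.0·15.00 + 48.00·92.00 + 62.70·336.0) / 753.7 = 35130/753.7 = 46.61 mg/L.

46.6 mg/L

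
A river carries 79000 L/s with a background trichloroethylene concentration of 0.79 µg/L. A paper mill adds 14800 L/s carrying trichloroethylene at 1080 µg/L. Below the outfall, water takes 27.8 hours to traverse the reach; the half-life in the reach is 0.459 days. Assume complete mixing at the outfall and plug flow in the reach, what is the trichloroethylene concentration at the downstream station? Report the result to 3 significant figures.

29.8 µg/L

Mass balance: C = (79000·0.7900 + 14800·1080) / 93800 = 16050000/93800 = 171.1 µg/L.
Half-life 0.459 d → k = ln 2 / 0.459 = 1.510 d⁻¹.
Applying C = C₀e^(−kt): 171.1 × 0.1739 = 29.75 µg/L.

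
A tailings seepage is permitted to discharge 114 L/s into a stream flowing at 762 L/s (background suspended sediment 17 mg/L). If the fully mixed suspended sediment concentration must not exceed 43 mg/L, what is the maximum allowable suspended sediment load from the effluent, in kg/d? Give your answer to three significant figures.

Mass balance at the limit: 762.0·17.00 + 114.0·Cₑ = 876.0·43 → Cₑ = 216.8 mg/L.
114.0 L/s = 0.1140 m³/s. Load = 0.1140 m³/s × 216.8 g/m³ × 86 400 s/d = 2135 kg/d.

2140 kg/d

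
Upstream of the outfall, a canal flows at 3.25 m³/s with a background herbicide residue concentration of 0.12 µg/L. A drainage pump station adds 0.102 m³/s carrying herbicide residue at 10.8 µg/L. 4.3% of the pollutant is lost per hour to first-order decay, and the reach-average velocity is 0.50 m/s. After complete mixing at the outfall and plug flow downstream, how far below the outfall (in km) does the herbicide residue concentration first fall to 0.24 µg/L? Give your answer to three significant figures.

25.3 km

Flow-weighted average: C = (3.250·0.1200 + 0.1020·10.80) / 3.352 = 1.492/3.352 = 0.4450 µg/L.
4.3%/h lost → k = −ln(1 − 0.043) = 0.04395 h⁻¹.
Set 0.4450·exp(−k·t) = 0.24 → t = ln(0.4450/0.24)/k = 50570 s = 14.05 h.
Distance = v·t = 0.50·50570 = 25290 m = 25.29 km.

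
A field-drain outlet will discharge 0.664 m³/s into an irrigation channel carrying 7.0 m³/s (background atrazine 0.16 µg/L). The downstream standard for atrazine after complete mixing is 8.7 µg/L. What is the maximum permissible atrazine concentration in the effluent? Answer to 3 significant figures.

98.7 µg/L

At the limit, (Qr·Cr + Qe·Cₑ)/(Qr + Qe) = 8.7:
Cₑ = (7.664·8.7 − 7.000·0.1600) / 0.6640 = 98.73 µg/L.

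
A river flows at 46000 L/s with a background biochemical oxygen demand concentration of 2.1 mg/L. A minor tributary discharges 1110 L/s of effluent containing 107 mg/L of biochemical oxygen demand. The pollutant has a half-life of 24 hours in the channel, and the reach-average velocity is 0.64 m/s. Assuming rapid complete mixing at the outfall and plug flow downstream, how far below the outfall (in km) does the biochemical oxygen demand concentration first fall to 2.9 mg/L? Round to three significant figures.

Mixed concentration C = ΣQC/ΣQ = (46000·2.100 + 1110·107.0) / 47110 = 215400/47110 = 4.572 mg/L.
Half-life 24 h → k = ln 2 / 24 = 0.02888 h⁻¹ = 0.6931 d⁻¹.
Set 4.572·exp(−k·t) = 2.9 → t = ln(4.572/2.9)/k = 56740 s = 15.76 h.
Distance = v·t = 0.64·56740 = 36310 m = 36.31 km.

36.3 km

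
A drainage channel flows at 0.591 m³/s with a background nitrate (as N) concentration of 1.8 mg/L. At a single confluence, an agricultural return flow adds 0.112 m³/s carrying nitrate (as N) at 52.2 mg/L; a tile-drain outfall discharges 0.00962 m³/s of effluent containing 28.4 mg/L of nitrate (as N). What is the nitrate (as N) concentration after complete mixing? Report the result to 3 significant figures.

10.1 mg/L

After mixing, C = (0.5910·1.800 + 0.1120·52.20 + 0.009620·28.40) / 0.7126 = 7.183/0.7126 = 10.08 mg/L.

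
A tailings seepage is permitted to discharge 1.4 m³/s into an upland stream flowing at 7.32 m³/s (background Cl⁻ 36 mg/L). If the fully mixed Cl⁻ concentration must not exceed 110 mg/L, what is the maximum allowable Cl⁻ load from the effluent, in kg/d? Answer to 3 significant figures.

60100 kg/d

Mass balance at the limit: 7.320·36.00 + 1.400·Cₑ = 8.720·110 → Cₑ = 496.9 mg/L.
Load = 1.400 m³/s × 496.9 g/m³ × 86 400 s/d = 60110 kg/d.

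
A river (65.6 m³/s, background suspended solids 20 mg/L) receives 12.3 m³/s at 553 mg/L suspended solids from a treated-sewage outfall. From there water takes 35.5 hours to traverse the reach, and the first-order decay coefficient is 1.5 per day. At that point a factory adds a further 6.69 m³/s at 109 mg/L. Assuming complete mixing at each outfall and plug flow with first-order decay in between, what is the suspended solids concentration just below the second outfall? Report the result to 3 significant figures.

19.1 mg/L

Flow-weighted average: C = (65.60·20.00 + 12.30·553.0) / 77.90 = 8114/77.90 = 104.2 mg/L; combined flow 77.90 m³/s.
After decay, C = 104.2 × e^(−kt) = 104.2 × 0.1087 = 11.33 mg/L.
At the second outfall, C = (77.90·11.33 + 6.690·109.0) / (77.90 + 6.690) = 19.05 mg/L.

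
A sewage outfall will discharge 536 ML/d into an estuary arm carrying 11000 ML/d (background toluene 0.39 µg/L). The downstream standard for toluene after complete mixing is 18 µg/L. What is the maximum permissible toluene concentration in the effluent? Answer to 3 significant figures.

At the limit, (Qr·Cr + Qe·Cₑ)/(Qr + Qe) = 18:
Cₑ = (11540·18 − 11000·0.3900) / 536.0 = 379.4 µg/L.

379 µg/L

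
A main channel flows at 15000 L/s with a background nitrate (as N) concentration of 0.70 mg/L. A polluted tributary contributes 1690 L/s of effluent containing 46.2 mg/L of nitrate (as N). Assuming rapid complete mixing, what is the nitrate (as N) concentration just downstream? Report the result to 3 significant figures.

5.31 mg/L

Mixed concentration C = ΣQC/ΣQ = (15000·0.7000 + 1690·46.20) / 16690 = 88580/16690 = 5.307 mg/L.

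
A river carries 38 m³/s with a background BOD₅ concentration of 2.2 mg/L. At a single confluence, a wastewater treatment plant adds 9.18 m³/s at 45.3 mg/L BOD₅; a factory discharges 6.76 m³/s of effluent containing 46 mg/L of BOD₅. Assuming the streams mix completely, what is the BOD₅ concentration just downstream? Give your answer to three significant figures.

Mixed concentration C = ΣQC/ΣQ = (38.00·2.200 + 9.180·45.30 + 6.760·46.00) / 53.94 = 810.4/53.94 = 15.02 mg/L.

15.0 mg/L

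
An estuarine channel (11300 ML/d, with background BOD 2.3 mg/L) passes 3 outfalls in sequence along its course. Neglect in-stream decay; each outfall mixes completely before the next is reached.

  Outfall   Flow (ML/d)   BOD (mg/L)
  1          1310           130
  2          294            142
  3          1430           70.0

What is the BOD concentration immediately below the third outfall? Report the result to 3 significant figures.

23.6 mg/L

After outfall 1: Q = 11300 + 1310 = 12610 ML/d; C = (11300·2.300 + 1310·130.0)/12610 = 15.57 mg/L.
After outfall 2: Q = 12610 + 294.0 = 12900 ML/d; C = (12610·15.57 + 294.0·142.0)/12900 = 18.45 mg/L.
After outfall 3: Q = 12900 + 1430 = 14330 ML/d; C = (12900·18.45 + 1430·70.00)/14330 = 23.59 mg/L.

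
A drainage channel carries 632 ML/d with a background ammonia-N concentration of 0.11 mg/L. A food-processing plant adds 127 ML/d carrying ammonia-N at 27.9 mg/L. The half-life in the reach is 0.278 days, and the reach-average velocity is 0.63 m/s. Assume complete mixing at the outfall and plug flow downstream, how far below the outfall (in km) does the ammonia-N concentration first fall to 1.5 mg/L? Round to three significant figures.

25.2 km

Mixed concentration C = ΣQC/ΣQ = (632.0·0.1100 + 127.0·27.90) / 759.0 = 3613/759.0 = 4.760 mg/L.
Half-life 0.278 d → k = ln 2 / 0.278 = 2.493 d⁻¹.
Set 4.760·exp(−k·t) = 1.5 → t = ln(4.760/1.5)/k = 40020 s = 11.12 h.
Distance = v·t = 0.63·40020 = 25210 m = 25.21 km.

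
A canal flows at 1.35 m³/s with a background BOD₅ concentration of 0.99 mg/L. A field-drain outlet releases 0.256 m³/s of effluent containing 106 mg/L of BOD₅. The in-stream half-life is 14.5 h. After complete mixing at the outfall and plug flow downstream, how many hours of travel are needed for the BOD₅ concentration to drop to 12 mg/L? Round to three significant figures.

8.16 h

Flow-weighted average: C = (1.350·0.9900 + 0.2560·106.0) / 1.606 = 28.47/1.606 = 17.73 mg/L.
Half-life 14.5 h → k = ln 2 / 14.5 = 0.04780 h⁻¹ = 1.147 d⁻¹.
17.73·exp(−k·t) = 12 → t = ln(17.73/12)/k = 29390 s = 8.164 h.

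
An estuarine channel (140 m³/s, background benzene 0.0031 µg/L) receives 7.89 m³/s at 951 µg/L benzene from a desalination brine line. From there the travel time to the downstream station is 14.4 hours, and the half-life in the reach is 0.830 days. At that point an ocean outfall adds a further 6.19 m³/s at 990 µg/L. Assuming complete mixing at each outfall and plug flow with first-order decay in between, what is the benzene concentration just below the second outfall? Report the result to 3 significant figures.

After mixing, C = (140.0·0.003100 + 7.890·951.0) / 147.9 = 7504/147.9 = 50.74 µg/L; combined flow 147.9 m³/s.
Half-life 0.830 d → k = ln 2 / 0.830 = 0.8351 d⁻¹.
After decay, C = 50.74 × e^(−kt) = 50.74 × 0.6059 = 30.74 µg/L.
At the second outfall, C = (147.9·30.74 + 6.190·990.0) / (147.9 + 6.190) = 69.28 µg/L.

69.3 µg/L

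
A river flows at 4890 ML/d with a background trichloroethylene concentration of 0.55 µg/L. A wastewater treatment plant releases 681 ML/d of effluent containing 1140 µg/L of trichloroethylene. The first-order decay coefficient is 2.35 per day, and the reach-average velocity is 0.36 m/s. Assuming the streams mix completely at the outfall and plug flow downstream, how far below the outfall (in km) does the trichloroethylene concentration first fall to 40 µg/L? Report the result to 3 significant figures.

After mixing, C = (4890·0.5500 + 681.0·1140) / 5571 = 779000/5571 = 139.8 µg/L.
Set 139.8·exp(−k·t) = 40 → t = ln(139.8/40)/k = 46020 s = 12.78 h.
Distance = v·t = 0.36·46020 = 16570 m = 16.57 km.

16.6 km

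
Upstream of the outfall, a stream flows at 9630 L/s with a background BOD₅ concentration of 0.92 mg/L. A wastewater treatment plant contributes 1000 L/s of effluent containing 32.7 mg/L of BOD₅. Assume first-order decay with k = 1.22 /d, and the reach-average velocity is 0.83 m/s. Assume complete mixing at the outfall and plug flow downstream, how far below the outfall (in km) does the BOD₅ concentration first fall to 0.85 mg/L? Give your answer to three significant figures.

89.7 km

Conservation of mass: C = (9630·0.9200 + 1000·32.70) / 10630 = 41560/10630 = 3.910 mg/L.
Set 3.910·exp(−k·t) = 0.85 → t = ln(3.910/0.85)/k = 108100 s = 30.02 h.
Distance = v·t = 0.83·108100 = 89700 m = 89.70 km.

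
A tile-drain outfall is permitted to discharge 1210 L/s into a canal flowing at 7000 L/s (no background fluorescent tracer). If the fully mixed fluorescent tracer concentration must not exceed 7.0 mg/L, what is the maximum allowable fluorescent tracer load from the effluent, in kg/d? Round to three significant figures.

4970 kg/d

Mass balance at the limit: 7000·0 + 1210·Cₑ = 8210·7.0 → Cₑ = 47.50 mg/L.
1210 L/s = 1.210 m³/s. Load = 1.210 m³/s × 47.50 g/m³ × 86 400 s/d = 4965 kg/d.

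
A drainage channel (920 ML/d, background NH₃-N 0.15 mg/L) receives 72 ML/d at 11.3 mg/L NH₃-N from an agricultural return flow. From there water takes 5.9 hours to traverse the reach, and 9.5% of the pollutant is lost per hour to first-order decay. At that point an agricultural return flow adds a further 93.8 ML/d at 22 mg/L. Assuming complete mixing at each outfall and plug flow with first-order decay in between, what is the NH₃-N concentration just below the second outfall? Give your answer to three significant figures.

After mixing, C = (920.0·0.1500 + 72.00·11.30) / 992.0 = 951.6/992.0 = 0.9593 mg/L; combined flow 992.0 ML/d.
9.5%/h lost → k = −ln(1 − 0.095) = 0.09982 h⁻¹.
First-order decay: C = 0.9593·exp(−k·t) = 0.9593·0.5549 = 0.5323 mg/L.
At the second outfall, C = (992.0·0.5323 + 93.80·22.00) / (992.0 + 93.80) = 2.387 mg/L.

2.39 mg/L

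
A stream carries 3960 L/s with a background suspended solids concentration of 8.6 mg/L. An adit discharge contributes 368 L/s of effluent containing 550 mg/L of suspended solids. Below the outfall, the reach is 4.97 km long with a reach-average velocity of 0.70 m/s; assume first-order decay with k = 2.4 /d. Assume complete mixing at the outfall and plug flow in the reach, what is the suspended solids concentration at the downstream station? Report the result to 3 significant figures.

Mixed concentration C = ΣQC/ΣQ = (3960·8.600 + 368.0·550.0) / 4328 = 236500/4328 = 54.63 mg/L.
Travel time t = 4.97·1000 / 0.70 = 7100 s = 1.972 h.
After decay, C = 54.63 × e^(−kt) = 54.63 × 0.8210 = 44.85 mg/L.

44.9 mg/L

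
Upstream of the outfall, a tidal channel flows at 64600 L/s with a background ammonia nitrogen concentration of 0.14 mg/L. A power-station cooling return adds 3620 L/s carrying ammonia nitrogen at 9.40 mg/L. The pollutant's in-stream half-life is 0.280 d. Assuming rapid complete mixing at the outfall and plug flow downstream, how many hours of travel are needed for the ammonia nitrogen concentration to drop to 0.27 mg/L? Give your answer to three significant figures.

Mass balance: C = (64600·0.1400 + 3620·9.400) / 68220 = 43070/68220 = 0.6314 mg/L.
Half-life 0.280 d → k = ln 2 / 0.280 = 2.476 d⁻¹.
0.6314·exp(−k·t) = 0.27 → t = ln(0.6314/0.27)/k = 29650 s = 8.236 h.

8.24 h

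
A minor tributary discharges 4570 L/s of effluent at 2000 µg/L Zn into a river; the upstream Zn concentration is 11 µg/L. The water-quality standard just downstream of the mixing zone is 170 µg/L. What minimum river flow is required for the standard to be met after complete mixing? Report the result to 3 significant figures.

Set C_mix = 170: (Q·11.00 + 4570·2000) / (Q + 4570) = 170
→ Q = 4570·(2000 − 170)/(170 − 11.00) = 52600 L/s.

52600 L/s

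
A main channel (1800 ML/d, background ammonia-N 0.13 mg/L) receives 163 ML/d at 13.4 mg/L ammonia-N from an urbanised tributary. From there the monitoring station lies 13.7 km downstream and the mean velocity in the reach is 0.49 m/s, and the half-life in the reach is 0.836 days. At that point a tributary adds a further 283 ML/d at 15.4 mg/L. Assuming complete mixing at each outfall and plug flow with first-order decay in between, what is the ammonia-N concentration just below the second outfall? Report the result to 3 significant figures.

2.76 mg/L

Mixed concentration C = ΣQC/ΣQ = (1800·0.1300 + 163.0·13.40) / 1963 = 2418/1963 = 1.232 mg/L; combined flow 1963 ML/d.
Travel time t = 13.7·1000 / 0.49 = 27960 s = 7.766 h.
Half-life 0.836 d → k = ln 2 / 0.836 = 0.8291 d⁻¹.
After decay, C = 1.232 × e^(−kt) = 1.232 × 0.7647 = 0.9420 mg/L.
Second outfall: C = (1963·0.9420 + 283.0·15.40)/2246 = 2.764 mg/L.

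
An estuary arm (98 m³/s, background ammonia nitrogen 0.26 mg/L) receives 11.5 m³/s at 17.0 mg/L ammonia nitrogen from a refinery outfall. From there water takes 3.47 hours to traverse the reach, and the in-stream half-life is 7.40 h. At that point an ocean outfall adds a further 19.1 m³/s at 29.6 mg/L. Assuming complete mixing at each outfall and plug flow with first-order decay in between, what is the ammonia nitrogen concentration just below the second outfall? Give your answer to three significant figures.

Flow-weighted average: C = (98.00·0.2600 + 11.50·17.00) / 109.5 = 221.0/109.5 = 2.018 mg/L; combined flow 109.5 m³/s.
Half-life 7.40 h → k = ln 2 / 7.40 = 0.09367 h⁻¹ = 2.248 d⁻¹.
Decay over the reach: 2.018·exp(−kt) = 2.018·0.7225 = 1.458 mg/L.
At the second outfall, C = (109.5·1.458 + 19.10·29.60) / (109.5 + 19.10) = 5.638 mg/L.

5.64 mg/L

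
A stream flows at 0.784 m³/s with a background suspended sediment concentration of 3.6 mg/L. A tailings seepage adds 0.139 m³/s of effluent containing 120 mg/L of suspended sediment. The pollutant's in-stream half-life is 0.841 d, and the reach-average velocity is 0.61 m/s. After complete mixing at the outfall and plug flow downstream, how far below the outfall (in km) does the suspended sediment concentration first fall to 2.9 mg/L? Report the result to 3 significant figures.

127 km

Conservation of mass: C = (0.7840·3.600 + 0.1390·120.0) / 0.9230 = 19.50/0.9230 = 21.13 mg/L.
Half-life 0.841 d → k = ln 2 / 0.841 = 0.8242 d⁻¹.
Set 21.13·exp(−k·t) = 2.9 → t = ln(21.13/2.9)/k = 208200 s = 57.83 h.
Distance = v·t = 0.61·208200 = 127000 m = 127.0 km.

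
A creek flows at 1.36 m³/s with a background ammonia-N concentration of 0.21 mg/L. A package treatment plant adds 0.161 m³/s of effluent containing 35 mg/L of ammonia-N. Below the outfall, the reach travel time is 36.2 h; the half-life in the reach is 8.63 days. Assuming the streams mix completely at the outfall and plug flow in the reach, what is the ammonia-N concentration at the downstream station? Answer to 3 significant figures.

Mass balance: C = (1.360·0.2100 + 0.1610·35.00) / 1.521 = 5.921/1.521 = 3.893 mg/L.
Half-life 8.63 d → k = ln 2 / 8.63 = 0.08032 d⁻¹.
Applying C = C₀e^(−kt): 3.893 × 0.8859 = 3.448 mg/L.

3.45 mg/L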